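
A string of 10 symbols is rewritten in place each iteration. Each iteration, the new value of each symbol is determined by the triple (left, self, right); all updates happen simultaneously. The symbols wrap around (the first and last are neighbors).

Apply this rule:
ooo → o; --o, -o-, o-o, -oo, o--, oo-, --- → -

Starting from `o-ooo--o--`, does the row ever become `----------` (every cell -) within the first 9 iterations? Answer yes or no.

---o------
----------
all cells are - at iteration 2

yes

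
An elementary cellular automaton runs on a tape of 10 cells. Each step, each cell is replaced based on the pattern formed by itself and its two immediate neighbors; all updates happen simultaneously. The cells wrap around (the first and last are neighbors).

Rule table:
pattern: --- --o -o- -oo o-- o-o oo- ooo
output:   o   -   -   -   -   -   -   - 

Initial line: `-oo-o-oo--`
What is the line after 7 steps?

---------o

---------o
-ooooooo--
---------o  (repeats step 1; period 2)
step 7: ---------o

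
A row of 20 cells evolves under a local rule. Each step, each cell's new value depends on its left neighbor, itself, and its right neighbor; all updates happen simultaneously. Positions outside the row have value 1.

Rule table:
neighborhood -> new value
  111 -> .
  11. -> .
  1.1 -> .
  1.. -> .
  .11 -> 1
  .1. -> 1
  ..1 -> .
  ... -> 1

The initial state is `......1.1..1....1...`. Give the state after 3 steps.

.1.11.1.1..1.1..1.1.

.1111.1.1..1.11.1.1.
.1....1.1..1.1..1.1.
.1.11.1.1..1.1..1.1.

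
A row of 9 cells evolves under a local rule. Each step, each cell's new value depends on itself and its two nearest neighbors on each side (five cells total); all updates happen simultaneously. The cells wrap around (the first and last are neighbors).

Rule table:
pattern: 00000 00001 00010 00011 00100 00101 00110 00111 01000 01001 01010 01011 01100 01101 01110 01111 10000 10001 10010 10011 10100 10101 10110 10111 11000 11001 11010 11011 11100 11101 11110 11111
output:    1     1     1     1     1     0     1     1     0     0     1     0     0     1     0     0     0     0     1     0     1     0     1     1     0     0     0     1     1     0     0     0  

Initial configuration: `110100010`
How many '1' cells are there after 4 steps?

4

110100100
110101100
110001000
100011001
count of 1: 4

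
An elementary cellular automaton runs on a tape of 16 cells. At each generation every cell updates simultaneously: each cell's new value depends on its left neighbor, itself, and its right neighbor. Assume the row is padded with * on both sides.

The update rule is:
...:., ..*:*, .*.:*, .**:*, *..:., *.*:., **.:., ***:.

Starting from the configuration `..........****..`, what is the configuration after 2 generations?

.........**....*
........**....**

........**....**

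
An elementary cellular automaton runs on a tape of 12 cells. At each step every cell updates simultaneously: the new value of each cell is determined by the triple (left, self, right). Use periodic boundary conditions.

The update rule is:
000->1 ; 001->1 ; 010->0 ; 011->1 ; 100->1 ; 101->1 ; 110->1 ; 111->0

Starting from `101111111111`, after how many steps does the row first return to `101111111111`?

111000000000
101111111111

2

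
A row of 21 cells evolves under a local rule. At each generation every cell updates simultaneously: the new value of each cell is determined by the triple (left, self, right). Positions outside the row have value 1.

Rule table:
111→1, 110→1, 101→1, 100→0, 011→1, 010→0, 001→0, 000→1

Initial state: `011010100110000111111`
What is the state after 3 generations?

111110001111111111111

111101000110110111111
111110010111111111111
111110001111111111111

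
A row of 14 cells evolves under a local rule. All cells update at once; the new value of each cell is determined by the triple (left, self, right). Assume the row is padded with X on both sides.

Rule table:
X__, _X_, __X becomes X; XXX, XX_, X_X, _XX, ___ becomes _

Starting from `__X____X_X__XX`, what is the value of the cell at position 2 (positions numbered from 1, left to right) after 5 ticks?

XXXX__XX_XXX__
____XX______XX
X__X__X____X__
_XXXXXXX__XXXX
________XX____
position 2 holds _

_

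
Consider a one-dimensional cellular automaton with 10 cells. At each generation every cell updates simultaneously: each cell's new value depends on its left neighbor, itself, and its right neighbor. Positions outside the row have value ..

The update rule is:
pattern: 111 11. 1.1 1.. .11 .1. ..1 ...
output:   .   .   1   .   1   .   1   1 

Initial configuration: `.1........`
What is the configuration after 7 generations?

generation 1: 1..1111111
generation 2: ..11......
generation 3: 111..11111
generation 4: 1...11....
generation 5: ..111..111
generation 6: 111...11..
generation 7: 1...111..1

1...111..1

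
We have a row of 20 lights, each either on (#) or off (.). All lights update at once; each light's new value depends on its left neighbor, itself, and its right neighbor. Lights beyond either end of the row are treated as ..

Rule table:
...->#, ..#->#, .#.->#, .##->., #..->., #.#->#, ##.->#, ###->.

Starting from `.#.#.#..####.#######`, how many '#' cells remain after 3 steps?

step 1: ######.#...##......#
step 2: .....###.##.#.######
step 3: #####..##.####.....#
count of #: 12

12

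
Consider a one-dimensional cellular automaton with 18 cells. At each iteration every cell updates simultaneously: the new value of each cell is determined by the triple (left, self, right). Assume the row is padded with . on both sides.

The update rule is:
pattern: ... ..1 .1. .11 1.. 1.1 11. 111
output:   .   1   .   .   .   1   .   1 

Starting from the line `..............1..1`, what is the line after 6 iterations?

.............1..1.
............1..1..
...........1..1...
..........1..1....
.........1..1.....
........1..1......

........1..1......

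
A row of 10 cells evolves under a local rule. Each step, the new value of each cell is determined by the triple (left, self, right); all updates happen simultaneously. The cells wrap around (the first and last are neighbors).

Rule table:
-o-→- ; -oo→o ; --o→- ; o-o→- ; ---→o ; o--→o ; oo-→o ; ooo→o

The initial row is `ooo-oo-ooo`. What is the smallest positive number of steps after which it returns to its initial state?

step 1: ooo-oo-ooo

1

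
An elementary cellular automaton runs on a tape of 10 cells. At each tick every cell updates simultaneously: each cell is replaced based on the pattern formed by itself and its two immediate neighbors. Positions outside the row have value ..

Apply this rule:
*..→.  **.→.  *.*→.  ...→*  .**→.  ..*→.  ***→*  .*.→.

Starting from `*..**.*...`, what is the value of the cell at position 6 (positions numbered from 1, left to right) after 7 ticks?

*

........**
*******...
.*****..**
..***.....
*..*..****
.......**.
******....
position 6 holds *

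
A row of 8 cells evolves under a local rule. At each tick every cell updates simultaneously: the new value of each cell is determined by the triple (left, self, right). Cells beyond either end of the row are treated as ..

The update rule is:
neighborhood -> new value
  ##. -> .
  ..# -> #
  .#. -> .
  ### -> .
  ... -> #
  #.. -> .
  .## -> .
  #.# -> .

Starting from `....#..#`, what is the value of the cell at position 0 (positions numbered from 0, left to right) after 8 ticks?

.

####..#.
.....#..
#####..#
......#.
######..
.......#
#######.
........
position 0 holds .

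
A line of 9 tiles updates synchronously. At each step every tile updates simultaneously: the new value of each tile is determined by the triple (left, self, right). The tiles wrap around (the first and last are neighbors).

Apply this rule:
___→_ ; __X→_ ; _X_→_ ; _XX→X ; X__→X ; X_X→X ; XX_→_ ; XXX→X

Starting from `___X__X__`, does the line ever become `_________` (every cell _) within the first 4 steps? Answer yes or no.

step 1: ____X__X_
step 2: _____X__X
step 3: X_____X__
step 4: _X_____X_
step 4 is _X_____X_, still not uniform _

no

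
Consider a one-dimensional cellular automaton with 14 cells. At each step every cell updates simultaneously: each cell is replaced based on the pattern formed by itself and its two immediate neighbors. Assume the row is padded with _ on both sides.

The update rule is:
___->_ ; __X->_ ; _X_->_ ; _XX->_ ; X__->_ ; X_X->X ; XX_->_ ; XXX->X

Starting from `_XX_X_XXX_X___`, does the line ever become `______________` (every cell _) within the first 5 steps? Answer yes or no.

yes

___X_X_X_X____
____X_X_X_____
_____X_X______
______X_______
______________
all cells are _ at step 5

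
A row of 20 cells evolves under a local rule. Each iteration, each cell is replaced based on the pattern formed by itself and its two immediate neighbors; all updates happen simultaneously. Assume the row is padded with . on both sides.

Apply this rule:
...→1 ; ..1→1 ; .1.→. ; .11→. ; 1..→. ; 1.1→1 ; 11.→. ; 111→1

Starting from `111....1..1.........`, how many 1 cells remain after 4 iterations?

.1..111..1..11111111
1..1.1..1..1.111111.
..1.1..1..1.1.1111..
11.1..1..1.1.1.11..1
count of 1: 10

10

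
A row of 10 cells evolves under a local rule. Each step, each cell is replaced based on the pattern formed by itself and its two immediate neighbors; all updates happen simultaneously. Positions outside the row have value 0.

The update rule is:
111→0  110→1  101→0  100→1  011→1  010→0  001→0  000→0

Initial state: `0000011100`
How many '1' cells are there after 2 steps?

3

0000010110
0000000111
count of 1: 3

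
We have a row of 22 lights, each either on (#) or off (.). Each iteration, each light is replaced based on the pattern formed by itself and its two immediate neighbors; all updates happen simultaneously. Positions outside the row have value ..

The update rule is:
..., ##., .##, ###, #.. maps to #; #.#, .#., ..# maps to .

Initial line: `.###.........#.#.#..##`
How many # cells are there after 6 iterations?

20

.###########......#.##
.################...##
.##################.##
.##################.##  (fixed point — unchanged through iteration 6)
count of #: 20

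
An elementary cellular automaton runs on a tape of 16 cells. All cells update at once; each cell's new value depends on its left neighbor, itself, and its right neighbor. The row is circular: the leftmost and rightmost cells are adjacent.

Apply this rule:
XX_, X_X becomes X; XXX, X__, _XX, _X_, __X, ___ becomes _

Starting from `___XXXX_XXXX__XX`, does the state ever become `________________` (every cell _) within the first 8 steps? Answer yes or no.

yes

______XX___X___X
_______X________
________________
all cells are _ at step 3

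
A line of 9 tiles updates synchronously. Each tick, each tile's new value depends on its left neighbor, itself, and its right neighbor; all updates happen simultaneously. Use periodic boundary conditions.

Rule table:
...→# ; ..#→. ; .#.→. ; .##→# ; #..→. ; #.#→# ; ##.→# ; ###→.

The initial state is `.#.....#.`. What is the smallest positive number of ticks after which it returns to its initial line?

14

...###...
##.#.#.##
.##.#.##.
.###.###.
.#.###.#.
..##.##..
#.#####.#
###...###
..#.#.#..
#..#.#..#
#...#...#
#.#...#.#
##..#..##
.#.....#.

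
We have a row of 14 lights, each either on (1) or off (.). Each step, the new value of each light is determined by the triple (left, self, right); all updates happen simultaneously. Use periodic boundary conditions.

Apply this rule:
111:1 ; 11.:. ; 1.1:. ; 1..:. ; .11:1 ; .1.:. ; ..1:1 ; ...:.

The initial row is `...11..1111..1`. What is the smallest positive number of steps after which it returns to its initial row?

14

step 1: ..11..1111..1.
step 2: .11..1111..1..
step 3: 11..1111..1...
step 4: 1..1111..1...1
step 5: ..1111..1...11
step 6: .1111..1...11.
step 7: 1111..1...11..
step 8: 111..1...11..1
step 9: 11..1...11..11
step 10: 1..1...11..111
step 11: ..1...11..1111
step 12: .1...11..1111.
step 13: 1...11..1111..
step 14: ...11..1111..1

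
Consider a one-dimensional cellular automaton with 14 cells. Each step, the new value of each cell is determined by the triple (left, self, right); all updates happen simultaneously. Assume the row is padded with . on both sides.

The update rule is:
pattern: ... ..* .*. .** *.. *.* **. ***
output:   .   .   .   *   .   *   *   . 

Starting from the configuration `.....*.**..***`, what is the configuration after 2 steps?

......*.*...*.

......***..*.*
......*.*...*.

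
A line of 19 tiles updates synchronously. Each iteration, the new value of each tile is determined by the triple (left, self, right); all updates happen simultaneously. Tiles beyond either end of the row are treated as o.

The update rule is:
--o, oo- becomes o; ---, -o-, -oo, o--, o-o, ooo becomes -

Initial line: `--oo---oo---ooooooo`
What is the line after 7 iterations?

-o-o--o-o--o-------
-----o----o-------o
----o----o-------o-
---o----o-------o--
--o----o-------o--o
-o----o-------o--o-
-----o-------o--o--

-----o-------o--o--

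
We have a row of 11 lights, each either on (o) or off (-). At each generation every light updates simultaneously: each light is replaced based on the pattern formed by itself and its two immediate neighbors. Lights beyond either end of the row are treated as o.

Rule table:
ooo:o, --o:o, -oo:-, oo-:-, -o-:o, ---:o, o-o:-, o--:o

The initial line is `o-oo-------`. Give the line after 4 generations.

----ooooooo
oooo-oooooo
ooo---ooooo
oo-ooo-oooo

oo-ooo-oooo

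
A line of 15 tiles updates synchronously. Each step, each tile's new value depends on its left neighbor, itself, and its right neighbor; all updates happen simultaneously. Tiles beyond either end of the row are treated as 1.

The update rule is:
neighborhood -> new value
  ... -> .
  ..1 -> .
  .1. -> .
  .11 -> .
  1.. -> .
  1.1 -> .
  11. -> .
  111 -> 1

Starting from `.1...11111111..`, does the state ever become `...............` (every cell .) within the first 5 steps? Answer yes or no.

step 1: ......111111...
step 2: .......1111....
step 3: ........11.....
step 4: ...............
all cells are . at step 4

yes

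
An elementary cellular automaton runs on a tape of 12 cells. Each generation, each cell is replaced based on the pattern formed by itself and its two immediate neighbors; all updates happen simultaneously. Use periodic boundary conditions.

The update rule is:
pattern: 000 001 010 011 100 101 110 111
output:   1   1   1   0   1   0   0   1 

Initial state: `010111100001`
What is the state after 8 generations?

110111111011

010011011111
011100001110
101011110101
001001100100
111110011111
111101101111
111000000111
110111111011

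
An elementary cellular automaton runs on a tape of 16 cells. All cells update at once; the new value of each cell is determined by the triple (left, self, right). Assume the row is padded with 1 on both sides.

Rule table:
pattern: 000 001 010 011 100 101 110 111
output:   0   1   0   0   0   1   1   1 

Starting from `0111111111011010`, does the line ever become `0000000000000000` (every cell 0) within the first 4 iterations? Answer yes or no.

no

1011111111101101
1101111111110110
1110111111111011
1111011111111101
iteration 4 is 1111011111111101, still not uniform 0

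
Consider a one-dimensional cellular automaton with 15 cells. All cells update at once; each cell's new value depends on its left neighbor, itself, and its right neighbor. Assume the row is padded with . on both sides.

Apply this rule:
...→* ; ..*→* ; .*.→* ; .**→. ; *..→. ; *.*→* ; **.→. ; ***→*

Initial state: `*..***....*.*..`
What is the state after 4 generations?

*.*.*.*.*..**.*

*.*.*..******.*
*****.*.****.**
.***.***.**.*..
*.*.*.*.*..**.*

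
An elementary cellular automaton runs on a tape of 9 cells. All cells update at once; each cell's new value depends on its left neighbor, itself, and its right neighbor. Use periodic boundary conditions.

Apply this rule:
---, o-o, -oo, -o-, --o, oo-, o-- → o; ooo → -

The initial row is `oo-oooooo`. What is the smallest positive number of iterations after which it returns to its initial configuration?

iteration 1: -ooo-----
iteration 2: oo-oooooo

2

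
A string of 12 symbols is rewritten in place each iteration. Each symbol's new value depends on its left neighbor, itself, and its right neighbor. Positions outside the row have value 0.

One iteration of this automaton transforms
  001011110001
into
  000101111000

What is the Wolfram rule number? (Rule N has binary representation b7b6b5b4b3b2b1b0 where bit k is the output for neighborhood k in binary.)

240

position 5: 111 → 1  (bit 7 = 1)
position 7: 110 → 1  (bit 6 = 1)
position 3: 101 → 1  (bit 5 = 1)
position 8: 100 → 1  (bit 4 = 1)
position 4: 011 → 0  (bit 3 = 0)
position 2: 010 → 0  (bit 2 = 0)
position 1: 001 → 0  (bit 1 = 0)
position 0: 000 → 0  (bit 0 = 0)
bits b7..b0 = 11110000 = 240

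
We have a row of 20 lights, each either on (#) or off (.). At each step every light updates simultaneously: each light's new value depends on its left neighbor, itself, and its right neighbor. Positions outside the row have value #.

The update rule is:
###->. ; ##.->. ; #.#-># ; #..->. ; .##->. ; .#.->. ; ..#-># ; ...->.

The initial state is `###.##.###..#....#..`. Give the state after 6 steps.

.#....#....#..#.#.#.

...#..#....#....#..#
..#..#....#....#..#.
.#..#....#....#..#.#
#..#....#....#..#.#.
..#....#....#..#.#.#
.#....#....#..#.#.#.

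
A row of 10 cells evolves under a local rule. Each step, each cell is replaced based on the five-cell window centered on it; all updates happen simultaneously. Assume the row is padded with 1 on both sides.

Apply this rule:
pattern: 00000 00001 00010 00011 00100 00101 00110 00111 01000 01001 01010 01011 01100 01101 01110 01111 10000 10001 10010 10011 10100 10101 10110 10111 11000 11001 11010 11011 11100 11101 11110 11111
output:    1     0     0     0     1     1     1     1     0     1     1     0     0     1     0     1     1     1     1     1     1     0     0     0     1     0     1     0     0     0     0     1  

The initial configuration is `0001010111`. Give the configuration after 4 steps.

1000110011

1101100011
0000011011
1110011001
1000110011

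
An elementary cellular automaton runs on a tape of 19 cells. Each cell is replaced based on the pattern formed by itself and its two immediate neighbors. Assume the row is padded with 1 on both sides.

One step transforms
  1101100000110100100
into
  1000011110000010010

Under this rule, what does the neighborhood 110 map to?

0

At position 1 the neighborhood is 110; the next row has 0 there.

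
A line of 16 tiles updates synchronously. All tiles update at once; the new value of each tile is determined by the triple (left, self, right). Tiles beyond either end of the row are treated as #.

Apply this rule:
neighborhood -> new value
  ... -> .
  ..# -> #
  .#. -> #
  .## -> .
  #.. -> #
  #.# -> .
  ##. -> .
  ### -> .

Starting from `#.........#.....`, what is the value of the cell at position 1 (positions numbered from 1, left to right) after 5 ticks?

tick 1: .#.......###...#
tick 2: .##.....#...#.#.
tick 3: ...#...###.##.#.
tick 4: #.###.#.......#.
tick 5: ......##.....##.
position 1 holds .

.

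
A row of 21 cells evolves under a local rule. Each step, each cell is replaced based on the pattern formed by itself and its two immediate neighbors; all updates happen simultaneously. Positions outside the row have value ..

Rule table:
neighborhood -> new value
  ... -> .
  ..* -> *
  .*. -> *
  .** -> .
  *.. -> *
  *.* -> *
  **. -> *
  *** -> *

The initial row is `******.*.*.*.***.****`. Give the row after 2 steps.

*.************.***.**

step 1: .************.***.***
step 2: *.************.***.**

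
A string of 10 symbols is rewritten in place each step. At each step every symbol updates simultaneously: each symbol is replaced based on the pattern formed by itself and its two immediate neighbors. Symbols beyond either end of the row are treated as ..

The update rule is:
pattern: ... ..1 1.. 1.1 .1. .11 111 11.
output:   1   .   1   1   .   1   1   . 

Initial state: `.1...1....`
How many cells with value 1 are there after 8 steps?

..11..1111
1.1.1.111.
.1.1.111.1
..1.111.1.
1..111.1.1
.1.11.1.1.
..11.1.1.1
1.1.1.1.1.
count of 1: 5

5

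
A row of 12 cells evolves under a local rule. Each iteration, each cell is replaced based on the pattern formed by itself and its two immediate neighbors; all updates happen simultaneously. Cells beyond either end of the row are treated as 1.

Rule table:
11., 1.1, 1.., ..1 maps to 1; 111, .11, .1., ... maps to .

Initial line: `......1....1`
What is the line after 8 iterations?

1....1.1..1.
11..1.1.11.1
.111.1.1.11.
1..11.1.1.11
111.11.1.1..
..11.11.1.11
11.11.11.1..
.11.11.11.11

.11.11.11.11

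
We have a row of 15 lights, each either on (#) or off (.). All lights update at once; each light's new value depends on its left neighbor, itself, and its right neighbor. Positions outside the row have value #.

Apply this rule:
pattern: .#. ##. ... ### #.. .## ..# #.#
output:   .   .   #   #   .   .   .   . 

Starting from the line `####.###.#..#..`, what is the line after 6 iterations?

.#.....#..##...

###...#........
##..#...######.
#.....#..####..
..###.....##...
...#..###....#.
.#.....#..##...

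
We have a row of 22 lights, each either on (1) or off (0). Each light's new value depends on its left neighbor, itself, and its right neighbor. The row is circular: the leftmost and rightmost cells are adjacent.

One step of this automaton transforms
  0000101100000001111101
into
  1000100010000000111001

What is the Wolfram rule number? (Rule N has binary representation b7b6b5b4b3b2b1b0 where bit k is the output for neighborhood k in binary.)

148

position 16: 111 → 1  (bit 7 = 1)
position 7: 110 → 0  (bit 6 = 0)
position 5: 101 → 0  (bit 5 = 0)
position 0: 100 → 1  (bit 4 = 1)
position 6: 011 → 0  (bit 3 = 0)
position 4: 010 → 1  (bit 2 = 1)
position 3: 001 → 0  (bit 1 = 0)
position 1: 000 → 0  (bit 0 = 0)
bits b7..b0 = 10010100 = 148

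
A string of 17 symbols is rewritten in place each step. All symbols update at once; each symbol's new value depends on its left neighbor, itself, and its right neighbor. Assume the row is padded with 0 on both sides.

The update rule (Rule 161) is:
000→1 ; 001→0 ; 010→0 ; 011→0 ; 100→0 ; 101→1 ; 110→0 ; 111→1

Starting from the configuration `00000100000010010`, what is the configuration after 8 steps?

step 1: 11110001111000000
step 2: 01100100110011111
step 3: 00000000000001110
step 4: 11111111111100100
step 5: 01111111111000001
step 6: 00111111110011100
step 7: 10011111100001001
step 8: 00001111001100000

00001111001100000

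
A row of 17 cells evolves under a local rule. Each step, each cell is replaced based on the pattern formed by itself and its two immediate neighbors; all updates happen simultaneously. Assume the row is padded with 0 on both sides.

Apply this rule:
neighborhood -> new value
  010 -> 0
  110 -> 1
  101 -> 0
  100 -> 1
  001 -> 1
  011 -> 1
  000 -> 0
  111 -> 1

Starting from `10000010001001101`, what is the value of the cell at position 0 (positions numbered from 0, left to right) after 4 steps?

01000101010111100
10101000000111110
00000100001111111
00001010011111111
position 0 holds 0

0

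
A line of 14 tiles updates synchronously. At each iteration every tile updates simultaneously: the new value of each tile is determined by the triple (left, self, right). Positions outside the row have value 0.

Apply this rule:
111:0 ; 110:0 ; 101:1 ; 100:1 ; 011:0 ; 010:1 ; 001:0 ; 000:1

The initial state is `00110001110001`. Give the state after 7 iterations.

iteration 1: 10001100001101
iteration 2: 11100011100011
iteration 3: 00011000011000
iteration 4: 11000111000111
iteration 5: 00110000110000
iteration 6: 10001110001111
iteration 7: 11100001100000

11100001100000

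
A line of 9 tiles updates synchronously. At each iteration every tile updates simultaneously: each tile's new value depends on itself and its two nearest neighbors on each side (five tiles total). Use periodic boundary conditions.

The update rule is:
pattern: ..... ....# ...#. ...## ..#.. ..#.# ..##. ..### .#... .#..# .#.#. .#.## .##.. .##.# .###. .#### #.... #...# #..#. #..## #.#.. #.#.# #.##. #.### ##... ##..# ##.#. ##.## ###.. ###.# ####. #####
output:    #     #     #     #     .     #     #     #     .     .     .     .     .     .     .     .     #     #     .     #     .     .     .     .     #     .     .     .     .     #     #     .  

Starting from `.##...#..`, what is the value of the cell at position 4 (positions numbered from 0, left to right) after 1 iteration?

#

iteration 1: ##.###..#
position 4 holds #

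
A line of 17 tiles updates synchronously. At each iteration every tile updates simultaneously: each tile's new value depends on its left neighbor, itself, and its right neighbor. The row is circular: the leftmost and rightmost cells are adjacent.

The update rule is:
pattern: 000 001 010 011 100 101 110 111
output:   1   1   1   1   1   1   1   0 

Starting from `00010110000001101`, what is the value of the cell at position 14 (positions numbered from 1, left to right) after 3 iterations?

1

11111111111111111
00000000000000000
11111111111111111
position 14 holds 1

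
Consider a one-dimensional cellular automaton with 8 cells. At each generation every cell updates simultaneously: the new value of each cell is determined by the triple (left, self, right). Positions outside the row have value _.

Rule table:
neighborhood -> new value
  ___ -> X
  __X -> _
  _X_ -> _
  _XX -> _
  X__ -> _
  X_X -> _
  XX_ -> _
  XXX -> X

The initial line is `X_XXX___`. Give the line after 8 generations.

_______X

generation 1: ___X__XX
generation 2: XX______
generation 3: ___XXXXX
generation 4: XX__XXX_
generation 5: _____X__
generation 6: XXXX___X
generation 7: _XX__X__
generation 8: _______X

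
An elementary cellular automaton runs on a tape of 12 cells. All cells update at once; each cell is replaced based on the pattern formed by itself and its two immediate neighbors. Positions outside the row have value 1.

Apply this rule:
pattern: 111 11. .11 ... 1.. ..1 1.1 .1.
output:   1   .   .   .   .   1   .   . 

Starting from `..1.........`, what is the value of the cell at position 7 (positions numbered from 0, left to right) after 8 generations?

1

.1.........1
..........1.
.........1..
........1..1
.......1..1.
......1..1..
.....1..1..1
....1..1..1.
position 7 holds 1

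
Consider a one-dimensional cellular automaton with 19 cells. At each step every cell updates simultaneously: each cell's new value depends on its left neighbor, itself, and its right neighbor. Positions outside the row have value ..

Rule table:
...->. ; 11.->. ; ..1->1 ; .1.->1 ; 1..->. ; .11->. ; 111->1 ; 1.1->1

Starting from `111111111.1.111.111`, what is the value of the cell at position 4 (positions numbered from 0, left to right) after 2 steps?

step 1: .1111111.111.1.1.1.
step 2: 1.11111.1.1.111111.
position 4 holds 1

1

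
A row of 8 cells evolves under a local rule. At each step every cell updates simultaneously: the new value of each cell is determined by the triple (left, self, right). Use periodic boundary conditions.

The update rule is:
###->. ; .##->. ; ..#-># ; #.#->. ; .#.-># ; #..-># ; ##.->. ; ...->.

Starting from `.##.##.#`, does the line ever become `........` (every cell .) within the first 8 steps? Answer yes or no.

yes

.......#
#.....##
.#...#..
###.###.
........
all cells are . at step 5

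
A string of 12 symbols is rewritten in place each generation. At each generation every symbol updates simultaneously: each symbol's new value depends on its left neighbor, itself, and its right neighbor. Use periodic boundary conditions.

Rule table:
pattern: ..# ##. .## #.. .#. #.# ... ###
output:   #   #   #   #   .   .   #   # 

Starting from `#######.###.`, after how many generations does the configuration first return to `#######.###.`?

1

#######.###.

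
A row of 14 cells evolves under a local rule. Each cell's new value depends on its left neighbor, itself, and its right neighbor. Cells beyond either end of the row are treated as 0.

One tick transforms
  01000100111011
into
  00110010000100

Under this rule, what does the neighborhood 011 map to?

At position 8 the neighborhood is 011; the next row has 0 there.

0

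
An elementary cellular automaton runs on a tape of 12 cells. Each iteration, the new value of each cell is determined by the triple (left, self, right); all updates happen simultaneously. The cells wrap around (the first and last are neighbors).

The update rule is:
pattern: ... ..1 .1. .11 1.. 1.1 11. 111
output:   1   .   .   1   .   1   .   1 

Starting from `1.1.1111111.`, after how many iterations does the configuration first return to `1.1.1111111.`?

12

.1.1111111.1
1.1111111.1.
.1111111.1.1
1111111.1.1.
111111.1.1.1
11111.1.1.11
1111.1.1.111
111.1.1.1111
11.1.1.11111
1.1.1.111111
.1.1.1111111
1.1.1111111.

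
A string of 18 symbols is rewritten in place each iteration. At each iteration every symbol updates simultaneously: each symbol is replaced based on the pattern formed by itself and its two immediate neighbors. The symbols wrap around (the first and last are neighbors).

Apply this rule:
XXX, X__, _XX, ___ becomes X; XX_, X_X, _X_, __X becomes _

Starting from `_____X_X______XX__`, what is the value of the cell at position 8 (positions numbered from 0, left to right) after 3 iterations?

X

XXXX____XXXXX_X_XX
XXX_XXX_XXXX____XX
XX__XX__XXX_XXX_XX
position 8 holds X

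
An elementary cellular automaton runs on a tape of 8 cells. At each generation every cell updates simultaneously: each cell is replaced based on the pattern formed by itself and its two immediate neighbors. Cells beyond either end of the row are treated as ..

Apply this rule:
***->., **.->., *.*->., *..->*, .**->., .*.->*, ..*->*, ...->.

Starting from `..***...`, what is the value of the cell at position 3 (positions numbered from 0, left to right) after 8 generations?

generation 1: .*...*..
generation 2: ***.***.
generation 3: .......*
generation 4: ......**
generation 5: .....*..
generation 6: ....***.
generation 7: ...*...*
generation 8: ..***.**
position 3 holds *

*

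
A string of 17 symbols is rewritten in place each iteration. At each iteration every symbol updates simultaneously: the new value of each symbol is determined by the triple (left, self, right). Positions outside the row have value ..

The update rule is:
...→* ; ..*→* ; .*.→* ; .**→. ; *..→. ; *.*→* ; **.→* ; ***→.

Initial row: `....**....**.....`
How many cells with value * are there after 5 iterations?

****.*.***.*.****
...****..****...*
***...*.*...*.***
..*.*****.****..*
****....**...*.**
count of *: 9

9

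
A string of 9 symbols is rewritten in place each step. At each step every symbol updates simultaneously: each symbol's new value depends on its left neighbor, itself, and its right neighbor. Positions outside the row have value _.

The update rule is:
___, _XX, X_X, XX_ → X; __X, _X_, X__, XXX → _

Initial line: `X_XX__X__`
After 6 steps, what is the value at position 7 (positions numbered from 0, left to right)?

X

_XXX____X
_X_X_XX__
__X_XXX_X
X__XX_XX_
___XXXXX_
XX_X___X_
position 7 holds X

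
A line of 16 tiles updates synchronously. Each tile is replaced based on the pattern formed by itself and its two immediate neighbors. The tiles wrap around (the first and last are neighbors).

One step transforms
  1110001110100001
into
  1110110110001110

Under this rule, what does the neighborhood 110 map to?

At position 2 the neighborhood is 110; the next row has 1 there.

1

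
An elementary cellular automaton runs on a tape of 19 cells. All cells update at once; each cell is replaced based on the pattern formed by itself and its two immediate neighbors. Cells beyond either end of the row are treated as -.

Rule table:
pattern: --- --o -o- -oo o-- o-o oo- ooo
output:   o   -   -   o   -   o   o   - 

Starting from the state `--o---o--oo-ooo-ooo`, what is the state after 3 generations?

generation 1: o---o----oooo-ooo-o
generation 2: --o---oo-o--ooo-oo-
generation 3: o---o-ooo---o-oooo-

o---o-ooo---o-oooo-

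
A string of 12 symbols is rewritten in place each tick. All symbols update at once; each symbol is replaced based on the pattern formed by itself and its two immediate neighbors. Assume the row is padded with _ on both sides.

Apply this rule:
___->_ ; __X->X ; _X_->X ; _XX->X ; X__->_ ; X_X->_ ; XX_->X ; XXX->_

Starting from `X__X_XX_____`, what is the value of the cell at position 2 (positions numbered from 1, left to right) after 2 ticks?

tick 1: X_XX_XX_____
tick 2: X_XX_XX_____
position 2 holds _

_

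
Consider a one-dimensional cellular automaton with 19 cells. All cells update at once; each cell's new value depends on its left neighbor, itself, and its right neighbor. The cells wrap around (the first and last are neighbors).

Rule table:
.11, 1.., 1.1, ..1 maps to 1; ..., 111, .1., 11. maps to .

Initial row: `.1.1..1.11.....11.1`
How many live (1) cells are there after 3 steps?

11

1.1.11.11.1...11.1.
.1.11.11.1.1.11.1.1
1.11.11.1.1.11.1.1.
count of 1: 11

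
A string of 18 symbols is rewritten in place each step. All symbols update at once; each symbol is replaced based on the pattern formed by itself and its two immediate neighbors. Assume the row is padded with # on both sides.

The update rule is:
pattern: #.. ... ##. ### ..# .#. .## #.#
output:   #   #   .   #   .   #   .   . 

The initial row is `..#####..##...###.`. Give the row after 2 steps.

step 1: #..###.#...##..#..
step 2: .#..#..###...#.##.

.#..#..###...#.##.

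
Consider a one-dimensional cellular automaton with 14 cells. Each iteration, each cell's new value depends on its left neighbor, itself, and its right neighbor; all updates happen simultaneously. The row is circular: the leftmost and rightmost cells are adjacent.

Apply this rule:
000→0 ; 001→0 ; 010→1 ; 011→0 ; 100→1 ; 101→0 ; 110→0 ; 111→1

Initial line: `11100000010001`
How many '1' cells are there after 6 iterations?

11010000011000
00011000000100
00000100000110
00000110000001
10000001000001
01000001100000
count of 1: 3

3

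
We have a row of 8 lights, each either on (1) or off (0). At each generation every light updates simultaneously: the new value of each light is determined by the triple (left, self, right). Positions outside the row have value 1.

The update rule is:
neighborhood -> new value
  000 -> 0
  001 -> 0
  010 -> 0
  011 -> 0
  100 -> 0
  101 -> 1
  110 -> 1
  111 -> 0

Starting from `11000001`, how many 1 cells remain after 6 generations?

1

generation 1: 01000000
generation 2: 10000000
generation 3: 10000000  (fixed point — unchanged through generation 6)
count of 1: 1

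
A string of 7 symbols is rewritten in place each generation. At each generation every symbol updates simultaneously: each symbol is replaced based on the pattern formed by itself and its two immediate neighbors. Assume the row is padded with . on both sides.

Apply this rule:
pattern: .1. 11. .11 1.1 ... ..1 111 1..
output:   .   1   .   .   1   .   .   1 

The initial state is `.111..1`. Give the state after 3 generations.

.11...1

...11..
11..111
.11...1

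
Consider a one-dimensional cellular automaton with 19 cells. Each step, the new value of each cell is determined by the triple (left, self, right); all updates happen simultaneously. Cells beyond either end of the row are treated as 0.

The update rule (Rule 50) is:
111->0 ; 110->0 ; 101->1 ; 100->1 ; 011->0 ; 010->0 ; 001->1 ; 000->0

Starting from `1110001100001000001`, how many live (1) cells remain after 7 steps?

8

step 1: 0001010010010100010
step 2: 0010101101101010101
step 3: 0101010010010101010
step 4: 1010101101101010101
step 5: 0101010010010101010  (repeats step 3; period 2)
step 7: 0101010010010101010
count of 1: 8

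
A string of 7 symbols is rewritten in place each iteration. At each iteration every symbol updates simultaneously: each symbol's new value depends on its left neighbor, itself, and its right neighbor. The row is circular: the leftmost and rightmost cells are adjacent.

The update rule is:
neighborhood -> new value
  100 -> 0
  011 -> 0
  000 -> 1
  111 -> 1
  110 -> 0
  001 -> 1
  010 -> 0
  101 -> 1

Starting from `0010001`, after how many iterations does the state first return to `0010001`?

14

0100110
1001000
0010011
0100100
1001001
0010010
1100100
0001001
0110010
1000100
0011001
0100010
1001100
0010001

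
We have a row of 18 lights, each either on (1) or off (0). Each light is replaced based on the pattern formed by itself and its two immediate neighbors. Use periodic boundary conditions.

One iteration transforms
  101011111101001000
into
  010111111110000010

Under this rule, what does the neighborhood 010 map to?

At position 0 the neighborhood is 010; the next row has 0 there.

0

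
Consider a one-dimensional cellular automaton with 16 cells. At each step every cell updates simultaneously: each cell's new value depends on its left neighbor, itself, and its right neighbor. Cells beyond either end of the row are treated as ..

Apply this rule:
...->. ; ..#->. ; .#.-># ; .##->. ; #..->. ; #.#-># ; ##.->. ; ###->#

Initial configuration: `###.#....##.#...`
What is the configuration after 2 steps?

.##.............

.#.##......##...
.##.............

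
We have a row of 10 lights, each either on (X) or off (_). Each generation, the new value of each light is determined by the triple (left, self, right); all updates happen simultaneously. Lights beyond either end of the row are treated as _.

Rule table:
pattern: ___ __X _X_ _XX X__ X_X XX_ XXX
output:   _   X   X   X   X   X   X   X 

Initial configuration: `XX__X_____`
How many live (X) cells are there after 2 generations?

XXXXXX____
XXXXXXX___
count of X: 7

7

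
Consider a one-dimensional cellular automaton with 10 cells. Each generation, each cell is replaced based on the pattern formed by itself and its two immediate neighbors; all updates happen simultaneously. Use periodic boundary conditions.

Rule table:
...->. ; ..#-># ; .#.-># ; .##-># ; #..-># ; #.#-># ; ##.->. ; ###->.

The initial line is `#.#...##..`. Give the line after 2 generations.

....##.##.

####.##.##
....##.##.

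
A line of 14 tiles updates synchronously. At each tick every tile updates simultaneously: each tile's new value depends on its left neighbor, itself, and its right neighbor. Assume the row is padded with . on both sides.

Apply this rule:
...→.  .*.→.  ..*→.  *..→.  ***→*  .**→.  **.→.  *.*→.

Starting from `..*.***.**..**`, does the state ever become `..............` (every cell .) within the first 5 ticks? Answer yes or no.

.....*........
..............
all cells are . at tick 2

yes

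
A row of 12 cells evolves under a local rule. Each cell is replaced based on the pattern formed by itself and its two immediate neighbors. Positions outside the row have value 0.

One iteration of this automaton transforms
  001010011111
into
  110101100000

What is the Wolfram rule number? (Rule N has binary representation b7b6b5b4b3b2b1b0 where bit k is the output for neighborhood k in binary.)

51

position 8: 111 → 0  (bit 7 = 0)
position 11: 110 → 0  (bit 6 = 0)
position 3: 101 → 1  (bit 5 = 1)
position 5: 100 → 1  (bit 4 = 1)
position 7: 011 → 0  (bit 3 = 0)
position 2: 010 → 0  (bit 2 = 0)
position 1: 001 → 1  (bit 1 = 1)
position 0: 000 → 1  (bit 0 = 1)
bits b7..b0 = 00110011 = 51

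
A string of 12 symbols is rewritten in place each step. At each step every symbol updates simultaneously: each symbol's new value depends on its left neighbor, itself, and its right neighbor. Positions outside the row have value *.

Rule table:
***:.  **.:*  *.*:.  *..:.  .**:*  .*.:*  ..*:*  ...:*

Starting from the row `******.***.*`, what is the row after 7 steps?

.....*.*.*.*
.*****.*.*.*
.*...*.*.*.*
.*.***.*.*.*
.*.*.*.*.*.*
.*.*.*.*.*.*  (fixed point — unchanged through step 7)

.*.*.*.*.*.*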